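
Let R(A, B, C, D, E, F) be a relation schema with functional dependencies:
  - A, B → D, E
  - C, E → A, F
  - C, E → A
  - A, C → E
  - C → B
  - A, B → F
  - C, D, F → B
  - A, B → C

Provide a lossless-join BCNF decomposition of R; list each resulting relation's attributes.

{A, C, D, E, F}; {B, C}

Candidate keys of the original relation: {A, B}, {A, C}, {C, E}.
In {A, B, C, D, E, F}, {C} is not a superkey ({C}⁺ restricted to this set is {B, C}), so split on C → B into {B, C} and {A, C, D, E, F}.
{B, C}: every determinant is a superkey — BCNF.
{A, C, D, E, F}: every determinant is a superkey — BCNF.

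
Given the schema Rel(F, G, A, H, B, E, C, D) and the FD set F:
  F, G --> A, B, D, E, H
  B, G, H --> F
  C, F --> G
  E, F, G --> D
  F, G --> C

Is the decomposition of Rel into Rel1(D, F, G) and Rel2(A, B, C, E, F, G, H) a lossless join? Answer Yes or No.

Yes

Common attributes: {F, G}; their closure is {A, B, C, D, E, F, G, H}.
This includes all of Rel1, so the common attributes are a superkey of Rel1 — the join is lossless.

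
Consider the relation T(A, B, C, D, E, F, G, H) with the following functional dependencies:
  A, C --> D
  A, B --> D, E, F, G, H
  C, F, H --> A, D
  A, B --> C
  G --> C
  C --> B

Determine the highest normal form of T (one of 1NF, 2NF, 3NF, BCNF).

3NF

Candidate keys: {A, B}, {A, C}, {A, G}, {C, F, H}, {F, G, H}. Prime attributes: {A, B, C, F, G, H}.
For G --> C we have {G}⁺ = {B, C, G}; {G} is not a superkey, so BCNF fails.
Since {C} ⊆ prime attributes and every other non-superkey FD also has a prime right side, the schema is in 3NF.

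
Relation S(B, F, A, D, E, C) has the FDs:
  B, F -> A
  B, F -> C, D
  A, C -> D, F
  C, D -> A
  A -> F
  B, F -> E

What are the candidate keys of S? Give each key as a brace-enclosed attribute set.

{B} never appears on the right of any FD, so every key must include it.
{A, B}⁺ = {A, B, C, D, E, F} — all of the relation — so {A, B} is a candidate key.
{B, F}⁺ = {A, B, C, D, E, F} — all of the relation — so {B, F} is a candidate key.
{B, C, D}⁺ = {A, B, C, D, E, F} — all of the relation — so {B, C, D} is a candidate key.
No proper subset of any of these is a key, and no other minimal superkey exists.

{A, B}, {B, C, D}, {B, F}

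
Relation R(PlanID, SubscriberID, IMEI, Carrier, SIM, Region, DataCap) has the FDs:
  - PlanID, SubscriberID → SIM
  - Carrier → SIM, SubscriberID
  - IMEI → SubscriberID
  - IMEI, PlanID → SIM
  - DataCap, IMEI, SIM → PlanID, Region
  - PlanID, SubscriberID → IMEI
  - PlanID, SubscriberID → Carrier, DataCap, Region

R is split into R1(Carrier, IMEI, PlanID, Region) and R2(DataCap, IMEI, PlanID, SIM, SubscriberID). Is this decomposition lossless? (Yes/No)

Yes

Common attributes: {IMEI, PlanID}; their closure is {Carrier, DataCap, IMEI, PlanID, Region, SIM, SubscriberID}.
Since R1 ⊆ {Carrier, DataCap, IMEI, PlanID, Region, SIM, SubscriberID}, the intersection is a superkey of R1; the decomposition is lossless.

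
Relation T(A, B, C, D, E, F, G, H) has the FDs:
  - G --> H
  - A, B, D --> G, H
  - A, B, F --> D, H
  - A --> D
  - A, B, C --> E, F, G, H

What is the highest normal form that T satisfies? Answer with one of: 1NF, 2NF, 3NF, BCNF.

Candidate key: {A, B, C}. Prime attributes: {A, B, C}.
For G --> H we have {G}⁺ = {G, H}; {G} is not a superkey, so BCNF fails.
G --> H determines the non-prime attribute {H} from a non-superkey — 3NF is violated.
The proper key subset {A} of {A, B, C} determines non-prime {D}, so the relation is not even in 2NF.

1NF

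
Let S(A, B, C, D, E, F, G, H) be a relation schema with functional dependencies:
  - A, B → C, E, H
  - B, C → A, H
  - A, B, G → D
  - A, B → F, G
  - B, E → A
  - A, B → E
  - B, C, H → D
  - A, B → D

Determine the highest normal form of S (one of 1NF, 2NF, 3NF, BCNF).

BCNF

Candidate keys: {A, B}, {B, C}, {B, E}. Prime attributes: {A, B, C, E}.
The left-hand side of every FD is a superkey, so BCNF is satisfied.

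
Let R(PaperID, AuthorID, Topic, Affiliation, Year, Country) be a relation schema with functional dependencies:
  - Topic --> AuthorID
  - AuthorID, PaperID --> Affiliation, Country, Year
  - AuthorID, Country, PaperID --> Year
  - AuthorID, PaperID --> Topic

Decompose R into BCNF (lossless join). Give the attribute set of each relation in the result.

{Affiliation, Country, PaperID, Topic, Year}; {AuthorID, Topic}

Candidate keys of the original relation: {AuthorID, PaperID}, {PaperID, Topic}.
Within {Affiliation, AuthorID, Country, PaperID, Topic, Year}: {Topic}⁺ ∩ {Affiliation, AuthorID, Country, PaperID, Topic, Year} = {AuthorID, Topic}, not the whole set, so Topic --> AuthorID violates BCNF; decompose into {AuthorID, Topic} and {Affiliation, Country, PaperID, Topic, Year}.
{AuthorID, Topic} is in BCNF.
{Affiliation, Country, PaperID, Topic, Year} is in BCNF.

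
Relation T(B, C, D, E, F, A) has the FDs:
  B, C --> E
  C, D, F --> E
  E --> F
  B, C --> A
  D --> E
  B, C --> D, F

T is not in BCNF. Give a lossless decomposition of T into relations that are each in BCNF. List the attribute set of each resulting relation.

Candidate key of the original relation: {B, C}.
{A, B, C, D, E, F}: {C, D, F} determines {C, D, E, F} here but is not a superkey — split on C, D, F --> E, giving {C, D, E, F} and {A, B, C, D, F}.
{C, D, E, F}: {E} determines {E, F} here but is not a superkey — split on E --> F, giving {E, F} and {C, D, E}.
{E, F} has no BCNF violation.
{C, D, E}: {D} determines {D, E} here but is not a superkey — split on D --> E, giving {D, E} and {C, D}.
{D, E} has no BCNF violation.
{C, D} has no BCNF violation.
{A, B, C, D, F}: {D} determines {D, F} here but is not a superkey — split on D --> F, giving {D, F} and {A, B, C, D}.
{D, F} has no BCNF violation.
{A, B, C, D} has no BCNF violation.

{A, B, C, D}; {D, E}; {D, F}; {E, F}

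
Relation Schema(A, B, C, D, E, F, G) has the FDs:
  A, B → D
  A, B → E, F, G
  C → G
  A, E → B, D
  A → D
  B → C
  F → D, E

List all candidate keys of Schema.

Attributes never on any right-hand side: {A} — every candidate key must contain it.
Closure of {A, B} is {A, B, C, D, E, F, G}, the whole schema; {A, B} is a candidate key.
Closure of {A, E} is {A, B, C, D, E, F, G}, the whole schema; {A, E} is a candidate key.
Closure of {A, F} is {A, B, C, D, E, F, G}, the whole schema; {A, F} is a candidate key.
No proper subset of any of these is a key, and no other minimal superkey exists.

{A, B}, {A, E}, {A, F}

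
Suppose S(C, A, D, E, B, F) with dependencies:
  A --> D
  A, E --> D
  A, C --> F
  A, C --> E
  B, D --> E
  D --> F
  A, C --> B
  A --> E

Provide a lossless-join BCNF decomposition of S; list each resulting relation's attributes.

{A, B, C}; {A, D, E}; {D, F}

Candidate key of the original relation: {A, C}.
Within {A, B, C, D, E, F}: {A}⁺ ∩ {A, B, C, D, E, F} = {A, D, E, F}, not the whole set, so A --> D, E, F violates BCNF; decompose into {A, D, E, F} and {A, B, C}.
Within {A, D, E, F}: {D}⁺ ∩ {A, D, E, F} = {D, F}, not the whole set, so D --> F violates BCNF; decompose into {D, F} and {A, D, E}.
{D, F}: every determinant is a superkey — BCNF.
{A, D, E}: every determinant is a superkey — BCNF.
{A, B, C}: every determinant is a superkey — BCNF.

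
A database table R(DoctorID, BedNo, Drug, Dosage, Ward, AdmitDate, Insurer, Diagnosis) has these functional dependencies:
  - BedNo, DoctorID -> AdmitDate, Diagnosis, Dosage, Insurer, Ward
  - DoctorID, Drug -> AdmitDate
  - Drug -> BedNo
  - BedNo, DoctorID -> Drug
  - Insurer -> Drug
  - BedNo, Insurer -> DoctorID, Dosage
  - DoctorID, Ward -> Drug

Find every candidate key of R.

{Insurer}⁺ = {AdmitDate, BedNo, Diagnosis, DoctorID, Dosage, Drug, Insurer, Ward} — all of the relation — so {Insurer} is a candidate key.
{BedNo, DoctorID}⁺ = {AdmitDate, BedNo, Diagnosis, DoctorID, Dosage, Drug, Insurer, Ward} — all of the relation — so {BedNo, DoctorID} is a candidate key.
{DoctorID, Drug}⁺ = {AdmitDate, BedNo, Diagnosis, DoctorID, Dosage, Drug, Insurer, Ward} — all of the relation — so {DoctorID, Drug} is a candidate key.
{DoctorID, Ward}⁺ = {AdmitDate, BedNo, Diagnosis, DoctorID, Dosage, Drug, Insurer, Ward} — all of the relation — so {DoctorID, Ward} is a candidate key.
These are minimal and exhaustive — every other superkey contains one of them.

{BedNo, DoctorID}, {DoctorID, Drug}, {DoctorID, Ward}, {Insurer}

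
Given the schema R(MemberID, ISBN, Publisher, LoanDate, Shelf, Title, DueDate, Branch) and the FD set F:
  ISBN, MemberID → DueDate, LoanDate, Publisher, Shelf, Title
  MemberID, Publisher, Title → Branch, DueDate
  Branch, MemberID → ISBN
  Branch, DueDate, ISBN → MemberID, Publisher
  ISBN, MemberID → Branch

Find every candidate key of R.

{Branch, DueDate, ISBN}, {Branch, MemberID}, {ISBN, MemberID}, {MemberID, Publisher, Title}

{Branch, MemberID}⁺ = {Branch, DueDate, ISBN, LoanDate, MemberID, Publisher, Shelf, Title} — all of the relation — so {Branch, MemberID} is a candidate key.
{ISBN, MemberID}⁺ = {Branch, DueDate, ISBN, LoanDate, MemberID, Publisher, Shelf, Title} — all of the relation — so {ISBN, MemberID} is a candidate key.
{Branch, DueDate, ISBN}⁺ = {Branch, DueDate, ISBN, LoanDate, MemberID, Publisher, Shelf, Title} — all of the relation — so {Branch, DueDate, ISBN} is a candidate key.
{MemberID, Publisher, Title}⁺ = {Branch, DueDate, ISBN, LoanDate, MemberID, Publisher, Shelf, Title} — all of the relation — so {MemberID, Publisher, Title} is a candidate key.
No proper subset of any of these is a key, and no other minimal superkey exists.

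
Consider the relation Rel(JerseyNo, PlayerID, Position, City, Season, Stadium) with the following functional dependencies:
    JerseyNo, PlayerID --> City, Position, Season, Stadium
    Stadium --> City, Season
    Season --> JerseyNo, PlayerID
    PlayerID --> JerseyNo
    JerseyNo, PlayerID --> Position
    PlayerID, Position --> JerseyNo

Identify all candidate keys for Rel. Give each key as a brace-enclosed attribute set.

{PlayerID}, {Season}, {Stadium}

{PlayerID}⁺ = {City, JerseyNo, PlayerID, Position, Season, Stadium}, which is every attribute, so {PlayerID} is a candidate key.
{Season}⁺ = {City, JerseyNo, PlayerID, Position, Season, Stadium}, which is every attribute, so {Season} is a candidate key.
{Stadium}⁺ = {City, JerseyNo, PlayerID, Position, Season, Stadium}, which is every attribute, so {Stadium} is a candidate key.
Any other superkey properly contains one of these, so there are no further candidate keys.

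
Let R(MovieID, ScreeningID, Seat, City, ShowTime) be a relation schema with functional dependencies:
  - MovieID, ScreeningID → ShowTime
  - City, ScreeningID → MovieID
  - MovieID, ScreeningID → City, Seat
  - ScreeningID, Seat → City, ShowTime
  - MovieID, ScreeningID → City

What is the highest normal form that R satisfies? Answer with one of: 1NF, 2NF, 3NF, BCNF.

Candidate keys: {City, ScreeningID}, {MovieID, ScreeningID}, {ScreeningID, Seat}. Prime attributes: {City, MovieID, ScreeningID, Seat}.
Every FD has a superkey on the left, so the relation is in BCNF.

BCNF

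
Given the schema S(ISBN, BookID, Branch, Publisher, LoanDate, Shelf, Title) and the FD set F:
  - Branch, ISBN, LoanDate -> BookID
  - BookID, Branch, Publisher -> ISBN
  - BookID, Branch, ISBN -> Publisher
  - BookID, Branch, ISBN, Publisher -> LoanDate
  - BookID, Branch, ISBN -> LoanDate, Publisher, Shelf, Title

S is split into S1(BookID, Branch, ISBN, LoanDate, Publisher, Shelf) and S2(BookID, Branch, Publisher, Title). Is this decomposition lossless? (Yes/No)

Common attributes: {BookID, Branch, Publisher}; their closure is {BookID, Branch, ISBN, LoanDate, Publisher, Shelf, Title}.
Since S1 ⊆ {BookID, Branch, ISBN, LoanDate, Publisher, Shelf, Title}, the intersection is a superkey of S1; the decomposition is lossless.

Yes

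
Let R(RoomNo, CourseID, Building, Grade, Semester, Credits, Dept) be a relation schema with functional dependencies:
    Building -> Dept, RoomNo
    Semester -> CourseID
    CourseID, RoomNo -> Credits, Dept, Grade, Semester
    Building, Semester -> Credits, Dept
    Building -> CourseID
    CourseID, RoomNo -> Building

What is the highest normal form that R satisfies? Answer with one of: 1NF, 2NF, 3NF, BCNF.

3NF

Candidate keys: {Building}, {CourseID, RoomNo}, {RoomNo, Semester}. Prime attributes: {Building, CourseID, RoomNo, Semester}.
Semester -> CourseID breaks BCNF: {Semester}⁺ = {CourseID, Semester}, so {Semester} is not a superkey.
Its right-hand attributes {CourseID} are all prime, as are those of every other non-superkey FD — the relation is in 3NF.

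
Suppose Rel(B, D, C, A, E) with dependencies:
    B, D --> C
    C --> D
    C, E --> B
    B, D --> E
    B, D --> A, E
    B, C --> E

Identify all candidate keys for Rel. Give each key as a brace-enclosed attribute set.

{B, C} is a candidate key since {B, C}⁺ = {A, B, C, D, E} covers every attribute.
{B, D} is a candidate key since {B, D}⁺ = {A, B, C, D, E} covers every attribute.
{C, E} is a candidate key since {C, E}⁺ = {A, B, C, D, E} covers every attribute.
These are minimal and exhaustive — every other superkey contains one of them.

{B, C}, {B, D}, {C, E}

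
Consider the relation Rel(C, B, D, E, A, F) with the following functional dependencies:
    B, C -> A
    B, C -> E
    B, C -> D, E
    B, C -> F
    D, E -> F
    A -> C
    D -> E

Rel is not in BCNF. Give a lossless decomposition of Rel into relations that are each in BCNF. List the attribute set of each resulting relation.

Candidate keys of the original relation: {A, B}, {B, C}.
In {A, B, C, D, E, F}, {D, E} is not a superkey ({D, E}⁺ restricted to this set is {D, E, F}), so split on D, E -> F into {D, E, F} and {A, B, C, D, E}.
{D, E, F} has no BCNF violation.
In {A, B, C, D, E}, {A} is not a superkey ({A}⁺ restricted to this set is {A, C}), so split on A -> C into {A, C} and {A, B, D, E}.
{A, C} has no BCNF violation.
In {A, B, D, E}, {D} is not a superkey ({D}⁺ restricted to this set is {D, E}), so split on D -> E into {D, E} and {A, B, D}.
{D, E} has no BCNF violation.
{A, B, D} has no BCNF violation.

{A, B, D}; {A, C}; {D, E, F}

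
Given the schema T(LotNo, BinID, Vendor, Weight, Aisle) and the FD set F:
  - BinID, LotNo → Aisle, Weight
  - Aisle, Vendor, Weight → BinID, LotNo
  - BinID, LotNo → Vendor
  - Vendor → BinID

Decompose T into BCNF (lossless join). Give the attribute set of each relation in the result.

Candidate keys of the original relation: {Aisle, Vendor, Weight}, {BinID, LotNo}, {LotNo, Vendor}.
In {Aisle, BinID, LotNo, Vendor, Weight}, {Vendor} is not a superkey ({Vendor}⁺ restricted to this set is {BinID, Vendor}), so split on Vendor → BinID into {BinID, Vendor} and {Aisle, LotNo, Vendor, Weight}.
{BinID, Vendor} is in BCNF.
{Aisle, LotNo, Vendor, Weight} is in BCNF.

{Aisle, LotNo, Vendor, Weight}; {BinID, Vendor}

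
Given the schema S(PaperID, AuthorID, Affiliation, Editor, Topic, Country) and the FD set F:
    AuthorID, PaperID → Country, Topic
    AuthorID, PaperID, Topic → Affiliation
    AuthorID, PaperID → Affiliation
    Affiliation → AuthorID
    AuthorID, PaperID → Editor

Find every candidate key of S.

{Affiliation, PaperID}, {AuthorID, PaperID}

{PaperID} never appears on the right of any FD, so every key must include it.
{Affiliation, PaperID}⁺ = {Affiliation, AuthorID, Country, Editor, PaperID, Topic}, which is every attribute, so {Affiliation, PaperID} is a candidate key.
{AuthorID, PaperID}⁺ = {Affiliation, AuthorID, Country, Editor, PaperID, Topic}, which is every attribute, so {AuthorID, PaperID} is a candidate key.
No proper subset of any of these is a key, and no other minimal superkey exists.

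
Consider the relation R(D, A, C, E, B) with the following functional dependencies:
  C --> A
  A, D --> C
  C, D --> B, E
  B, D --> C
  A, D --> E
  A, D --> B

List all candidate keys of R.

{A, D}, {B, D}, {C, D}

{D} never appears on the right of any FD, so every key must include it.
{A, D}⁺ = {A, B, C, D, E} — all of the relation — so {A, D} is a candidate key.
{B, D}⁺ = {A, B, C, D, E} — all of the relation — so {B, D} is a candidate key.
{C, D}⁺ = {A, B, C, D, E} — all of the relation — so {C, D} is a candidate key.
These are minimal and exhaustive — every other superkey contains one of them.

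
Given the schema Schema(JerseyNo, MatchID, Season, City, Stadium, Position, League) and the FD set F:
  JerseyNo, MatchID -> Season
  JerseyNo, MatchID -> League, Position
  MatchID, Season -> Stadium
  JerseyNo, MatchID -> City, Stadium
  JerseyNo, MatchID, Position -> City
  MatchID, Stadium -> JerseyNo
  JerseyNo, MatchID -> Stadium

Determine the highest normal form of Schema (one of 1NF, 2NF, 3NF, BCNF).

BCNF

Candidate keys: {JerseyNo, MatchID}, {MatchID, Season}, {MatchID, Stadium}. Prime attributes: {JerseyNo, MatchID, Season, Stadium}.
Each dependency's left side is a superkey — BCNF holds.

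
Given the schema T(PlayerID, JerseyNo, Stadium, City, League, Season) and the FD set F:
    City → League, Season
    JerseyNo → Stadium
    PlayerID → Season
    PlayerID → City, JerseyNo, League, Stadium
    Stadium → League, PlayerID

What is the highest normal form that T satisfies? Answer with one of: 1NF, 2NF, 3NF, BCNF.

2NF

Candidate keys: {JerseyNo}, {PlayerID}, {Stadium}. Prime attributes: {JerseyNo, PlayerID, Stadium}.
For City → League, Season we have {City}⁺ = {City, League, Season}; {City} is not a superkey, so BCNF fails.
Because {League, Season} are non-prime and the left side of City → League, Season is not a superkey, the relation is not in 3NF.
With only single-attribute keys there can be no partial dependency, so 2NF holds.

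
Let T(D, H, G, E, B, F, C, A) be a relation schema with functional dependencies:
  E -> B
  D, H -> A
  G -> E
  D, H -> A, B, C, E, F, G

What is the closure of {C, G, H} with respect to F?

Start with {C, G, H}.
G -> E applies; add {E} → now {C, E, G, H}.
E -> B applies; add {B} → now {B, C, E, G, H}.
No further FD applies.

{B, C, E, G, H}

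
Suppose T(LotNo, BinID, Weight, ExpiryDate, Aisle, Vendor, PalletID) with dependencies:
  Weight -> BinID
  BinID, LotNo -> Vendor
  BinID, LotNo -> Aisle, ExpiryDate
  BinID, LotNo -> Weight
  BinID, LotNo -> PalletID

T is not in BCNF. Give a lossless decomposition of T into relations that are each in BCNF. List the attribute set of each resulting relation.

{Aisle, ExpiryDate, LotNo, PalletID, Vendor, Weight}; {BinID, Weight}

Candidate keys of the original relation: {BinID, LotNo}, {LotNo, Weight}.
Within {Aisle, BinID, ExpiryDate, LotNo, PalletID, Vendor, Weight}: {Weight}⁺ ∩ {Aisle, BinID, ExpiryDate, LotNo, PalletID, Vendor, Weight} = {BinID, Weight}, not the whole set, so Weight -> BinID violates BCNF; decompose into {BinID, Weight} and {Aisle, ExpiryDate, LotNo, PalletID, Vendor, Weight}.
{BinID, Weight} has no BCNF violation.
{Aisle, ExpiryDate, LotNo, PalletID, Vendor, Weight} has no BCNF violation.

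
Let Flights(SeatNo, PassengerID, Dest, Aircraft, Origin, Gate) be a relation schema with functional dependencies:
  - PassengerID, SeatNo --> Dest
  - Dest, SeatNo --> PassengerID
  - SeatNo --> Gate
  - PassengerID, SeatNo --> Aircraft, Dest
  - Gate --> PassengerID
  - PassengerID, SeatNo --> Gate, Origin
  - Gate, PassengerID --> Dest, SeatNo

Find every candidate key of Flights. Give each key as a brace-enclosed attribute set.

{Gate}, {SeatNo}

{Gate} is a candidate key since {Gate}⁺ = {Aircraft, Dest, Gate, Origin, PassengerID, SeatNo} covers every attribute.
{SeatNo} is a candidate key since {SeatNo}⁺ = {Aircraft, Dest, Gate, Origin, PassengerID, SeatNo} covers every attribute.
No proper subset of any of these is a key, and no other minimal superkey exists.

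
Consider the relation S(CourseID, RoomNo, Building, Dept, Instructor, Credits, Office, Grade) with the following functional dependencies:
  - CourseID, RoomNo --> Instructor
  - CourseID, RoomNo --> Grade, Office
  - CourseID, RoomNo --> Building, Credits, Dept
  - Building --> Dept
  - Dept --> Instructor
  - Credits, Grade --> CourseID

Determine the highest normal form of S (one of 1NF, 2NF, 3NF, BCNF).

Candidate keys: {CourseID, RoomNo}, {Credits, Grade, RoomNo}. Prime attributes: {CourseID, Credits, Grade, RoomNo}.
Building --> Dept breaks BCNF: {Building}⁺ = {Building, Dept, Instructor}, so {Building} is not a superkey.
Building --> Dept determines the non-prime attribute {Dept} from a non-superkey — 3NF is violated.
No non-prime attribute depends on a proper subset of any candidate key, so 2NF holds.

2NF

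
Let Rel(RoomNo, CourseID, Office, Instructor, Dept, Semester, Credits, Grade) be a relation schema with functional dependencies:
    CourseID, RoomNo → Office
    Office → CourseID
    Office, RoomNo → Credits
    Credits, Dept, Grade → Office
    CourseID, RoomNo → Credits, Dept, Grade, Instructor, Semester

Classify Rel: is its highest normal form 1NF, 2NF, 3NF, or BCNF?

3NF

Candidate keys: {CourseID, RoomNo}, {Credits, Dept, Grade, RoomNo}, {Office, RoomNo}. Prime attributes: {CourseID, Credits, Dept, Grade, Office, RoomNo}.
Office → CourseID breaks BCNF: {Office}⁺ = {CourseID, Office}, so {Office} is not a superkey.
Its right-hand attributes {CourseID} are all prime, as are those of every other non-superkey FD — the relation is in 3NF.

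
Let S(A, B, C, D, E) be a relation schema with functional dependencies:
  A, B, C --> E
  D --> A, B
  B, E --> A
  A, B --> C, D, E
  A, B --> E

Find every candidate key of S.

{A, B}, {B, E}, {D}

{D}⁺ = {A, B, C, D, E}, which is every attribute, so {D} is a candidate key.
{A, B}⁺ = {A, B, C, D, E}, which is every attribute, so {A, B} is a candidate key.
{B, E}⁺ = {A, B, C, D, E}, which is every attribute, so {B, E} is a candidate key.
These are minimal and exhaustive — every other superkey contains one of them.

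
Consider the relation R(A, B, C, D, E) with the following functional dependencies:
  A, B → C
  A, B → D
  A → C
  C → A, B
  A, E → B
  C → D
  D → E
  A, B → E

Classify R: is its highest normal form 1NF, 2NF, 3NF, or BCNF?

2NF

Candidate keys: {A}, {C}. Prime attributes: {A, C}.
For D → E we have {D}⁺ = {D, E}; {D} is not a superkey, so BCNF fails.
D → E determines the non-prime attribute {E} from a non-superkey — 3NF is violated.
With only single-attribute keys there can be no partial dependency, so 2NF holds.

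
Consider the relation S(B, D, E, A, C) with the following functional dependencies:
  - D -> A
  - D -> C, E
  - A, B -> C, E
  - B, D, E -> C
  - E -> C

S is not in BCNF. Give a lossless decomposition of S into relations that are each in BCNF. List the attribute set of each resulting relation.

{A, D, E}; {B, D}; {C, E}

Candidate key of the original relation: {B, D}.
In {A, B, C, D, E}, {D} is not a superkey ({D}⁺ restricted to this set is {A, C, D, E}), so split on D -> A, C, E into {A, C, D, E} and {B, D}.
In {A, C, D, E}, {E} is not a superkey ({E}⁺ restricted to this set is {C, E}), so split on E -> C into {C, E} and {A, D, E}.
{C, E}: every determinant is a superkey — BCNF.
{A, D, E}: every determinant is a superkey — BCNF.
{B, D}: every determinant is a superkey — BCNF.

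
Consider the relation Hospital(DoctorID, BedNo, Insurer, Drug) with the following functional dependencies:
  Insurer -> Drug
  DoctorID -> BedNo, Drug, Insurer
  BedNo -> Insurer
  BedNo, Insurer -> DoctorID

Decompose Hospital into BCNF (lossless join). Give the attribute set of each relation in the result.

Candidate keys of the original relation: {BedNo}, {DoctorID}.
Within {BedNo, DoctorID, Drug, Insurer}: {Insurer}⁺ ∩ {BedNo, DoctorID, Drug, Insurer} = {Drug, Insurer}, not the whole set, so Insurer -> Drug violates BCNF; decompose into {Drug, Insurer} and {BedNo, DoctorID, Insurer}.
{Drug, Insurer} is in BCNF.
{BedNo, DoctorID, Insurer} is in BCNF.

{BedNo, DoctorID, Insurer}; {Drug, Insurer}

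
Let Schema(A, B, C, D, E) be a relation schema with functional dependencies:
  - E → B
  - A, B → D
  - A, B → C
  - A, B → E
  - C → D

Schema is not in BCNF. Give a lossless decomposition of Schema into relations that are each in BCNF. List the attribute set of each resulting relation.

Candidate keys of the original relation: {A, B}, {A, E}.
In {A, B, C, D, E}, {E} is not a superkey ({E}⁺ restricted to this set is {B, E}), so split on E → B into {B, E} and {A, C, D, E}.
{B, E} has no BCNF violation.
In {A, C, D, E}, {C} is not a superkey ({C}⁺ restricted to this set is {C, D}), so split on C → D into {C, D} and {A, C, E}.
{C, D} has no BCNF violation.
{A, C, E} has no BCNF violation.

{A, C, E}; {B, E}; {C, D}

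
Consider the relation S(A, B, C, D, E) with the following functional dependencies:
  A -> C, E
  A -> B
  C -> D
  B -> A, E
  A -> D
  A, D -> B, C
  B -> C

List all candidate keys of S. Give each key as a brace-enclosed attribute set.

{A}, {B}

{A}⁺ = {A, B, C, D, E} — all of the relation — so {A} is a candidate key.
{B}⁺ = {A, B, C, D, E} — all of the relation — so {B} is a candidate key.
These are minimal and exhaustive — every other superkey contains one of them.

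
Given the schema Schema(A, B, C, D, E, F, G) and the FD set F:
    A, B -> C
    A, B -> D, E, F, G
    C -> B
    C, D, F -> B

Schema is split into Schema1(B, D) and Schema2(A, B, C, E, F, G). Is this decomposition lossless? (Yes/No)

No

Schema1 ∩ Schema2 = {B}; its closure under F is {B}.
The closure covers neither Schema1 nor Schema2 entirely; the join is not lossless.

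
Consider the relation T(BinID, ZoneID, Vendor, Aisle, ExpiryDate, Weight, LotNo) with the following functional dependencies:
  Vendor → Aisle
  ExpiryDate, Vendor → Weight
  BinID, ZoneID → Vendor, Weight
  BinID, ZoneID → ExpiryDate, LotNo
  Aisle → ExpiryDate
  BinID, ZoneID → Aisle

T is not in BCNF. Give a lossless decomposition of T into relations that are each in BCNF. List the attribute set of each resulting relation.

Candidate key of the original relation: {BinID, ZoneID}.
Within {Aisle, BinID, ExpiryDate, LotNo, Vendor, Weight, ZoneID}: {Vendor}⁺ ∩ {Aisle, BinID, ExpiryDate, LotNo, Vendor, Weight, ZoneID} = {Aisle, ExpiryDate, Vendor, Weight}, not the whole set, so Vendor → Aisle, ExpiryDate, Weight violates BCNF; decompose into {Aisle, ExpiryDate, Vendor, Weight} and {BinID, LotNo, Vendor, ZoneID}.
Within {Aisle, ExpiryDate, Vendor, Weight}: {Aisle}⁺ ∩ {Aisle, ExpiryDate, Vendor, Weight} = {Aisle, ExpiryDate}, not the whole set, so Aisle → ExpiryDate violates BCNF; decompose into {Aisle, ExpiryDate} and {Aisle, Vendor, Weight}.
{Aisle, ExpiryDate} is in BCNF.
{Aisle, Vendor, Weight} is in BCNF.
{BinID, LotNo, Vendor, ZoneID} is in BCNF.

{Aisle, ExpiryDate}; {Aisle, Vendor, Weight}; {BinID, LotNo, Vendor, ZoneID}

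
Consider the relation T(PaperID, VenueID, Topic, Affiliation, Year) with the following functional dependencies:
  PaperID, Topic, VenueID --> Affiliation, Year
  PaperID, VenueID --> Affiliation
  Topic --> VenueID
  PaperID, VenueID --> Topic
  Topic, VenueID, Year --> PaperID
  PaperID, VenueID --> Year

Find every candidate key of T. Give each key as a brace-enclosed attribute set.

{PaperID, Topic}⁺ = {Affiliation, PaperID, Topic, VenueID, Year} — all of the relation — so {PaperID, Topic} is a candidate key.
{PaperID, VenueID}⁺ = {Affiliation, PaperID, Topic, VenueID, Year} — all of the relation — so {PaperID, VenueID} is a candidate key.
{Topic, Year}⁺ = {Affiliation, PaperID, Topic, VenueID, Year} — all of the relation — so {Topic, Year} is a candidate key.
Any other superkey properly contains one of these, so there are no further candidate keys.

{PaperID, Topic}, {PaperID, VenueID}, {Topic, Year}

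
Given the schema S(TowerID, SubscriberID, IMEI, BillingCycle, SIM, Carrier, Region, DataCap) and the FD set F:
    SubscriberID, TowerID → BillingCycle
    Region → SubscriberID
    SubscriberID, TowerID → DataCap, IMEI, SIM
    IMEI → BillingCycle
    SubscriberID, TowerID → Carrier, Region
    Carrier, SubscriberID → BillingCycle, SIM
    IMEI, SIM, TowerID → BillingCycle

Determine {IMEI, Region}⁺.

Start with {IMEI, Region}.
Region → SubscriberID applies; add {SubscriberID} → now {IMEI, Region, SubscriberID}.
IMEI → BillingCycle applies; add {BillingCycle} → now {BillingCycle, IMEI, Region, SubscriberID}.
No further FD applies.

{BillingCycle, IMEI, Region, SubscriberID}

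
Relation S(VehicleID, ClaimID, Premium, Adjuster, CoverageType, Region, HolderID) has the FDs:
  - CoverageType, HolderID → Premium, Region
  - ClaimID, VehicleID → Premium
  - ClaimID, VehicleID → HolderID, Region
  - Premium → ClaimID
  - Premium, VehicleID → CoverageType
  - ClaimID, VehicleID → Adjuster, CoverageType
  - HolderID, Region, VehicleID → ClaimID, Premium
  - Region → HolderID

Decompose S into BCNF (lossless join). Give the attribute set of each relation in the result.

Candidate keys of the original relation: {ClaimID, VehicleID}, {CoverageType, HolderID, VehicleID}, {Premium, VehicleID}, {Region, VehicleID}.
Within {Adjuster, ClaimID, CoverageType, HolderID, Premium, Region, VehicleID}: {CoverageType, HolderID}⁺ ∩ {Adjuster, ClaimID, CoverageType, HolderID, Premium, Region, VehicleID} = {ClaimID, CoverageType, HolderID, Premium, Region}, not the whole set, so CoverageType, HolderID → ClaimID, Premium, Region violates BCNF; decompose into {ClaimID, CoverageType, HolderID, Premium, Region} and {Adjuster, CoverageType, HolderID, VehicleID}.
Within {ClaimID, CoverageType, HolderID, Premium, Region}: {Premium}⁺ ∩ {ClaimID, CoverageType, HolderID, Premium, Region} = {ClaimID, Premium}, not the whole set, so Premium → ClaimID violates BCNF; decompose into {ClaimID, Premium} and {CoverageType, HolderID, Premium, Region}.
{ClaimID, Premium} is in BCNF.
Within {CoverageType, HolderID, Premium, Region}: {Region}⁺ ∩ {CoverageType, HolderID, Premium, Region} = {HolderID, Region}, not the whole set, so Region → HolderID violates BCNF; decompose into {HolderID, Region} and {CoverageType, Premium, Region}.
{HolderID, Region} is in BCNF.
{CoverageType, Premium, Region} is in BCNF.
{Adjuster, CoverageType, HolderID, VehicleID} is in BCNF.

{Adjuster, CoverageType, HolderID, VehicleID}; {ClaimID, Premium}; {CoverageType, Premium, Region}; {HolderID, Region}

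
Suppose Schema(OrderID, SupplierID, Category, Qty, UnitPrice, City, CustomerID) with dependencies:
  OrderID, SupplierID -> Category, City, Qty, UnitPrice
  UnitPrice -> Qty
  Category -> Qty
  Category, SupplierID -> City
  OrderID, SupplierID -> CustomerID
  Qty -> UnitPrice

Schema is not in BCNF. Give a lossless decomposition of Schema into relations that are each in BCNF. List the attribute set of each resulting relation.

Candidate key of the original relation: {OrderID, SupplierID}.
{Category, City, CustomerID, OrderID, Qty, SupplierID, UnitPrice}: {UnitPrice} determines {Qty, UnitPrice} here but is not a superkey — split on UnitPrice -> Qty, giving {Qty, UnitPrice} and {Category, City, CustomerID, OrderID, SupplierID, UnitPrice}.
{Qty, UnitPrice} has no BCNF violation.
{Category, City, CustomerID, OrderID, SupplierID, UnitPrice}: {Category} determines {Category, UnitPrice} here but is not a superkey — split on Category -> UnitPrice, giving {Category, UnitPrice} and {Category, City, CustomerID, OrderID, SupplierID}.
{Category, UnitPrice} has no BCNF violation.
{Category, City, CustomerID, OrderID, SupplierID}: {Category, SupplierID} determines {Category, City, SupplierID} here but is not a superkey — split on Category, SupplierID -> City, giving {Category, City, SupplierID} and {Category, CustomerID, OrderID, SupplierID}.
{Category, City, SupplierID} has no BCNF violation.
{Category, CustomerID, OrderID, SupplierID} has no BCNF violation.

{Category, City, SupplierID}; {Category, CustomerID, OrderID, SupplierID}; {Category, UnitPrice}; {Qty, UnitPrice}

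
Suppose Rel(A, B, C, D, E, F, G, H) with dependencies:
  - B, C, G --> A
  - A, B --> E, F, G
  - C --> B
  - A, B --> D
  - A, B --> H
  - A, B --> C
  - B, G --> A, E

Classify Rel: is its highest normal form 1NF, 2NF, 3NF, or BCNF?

3NF

Candidate keys: {A, B}, {A, C}, {B, G}, {C, G}. Prime attributes: {A, B, C, G}.
C --> B: {C}⁺ = {B, C}, which is not all of the attributes, so the left side is not a superkey — BCNF is violated.
Since {B} ⊆ prime attributes and every other non-superkey FD also has a prime right side, the schema is in 3NF.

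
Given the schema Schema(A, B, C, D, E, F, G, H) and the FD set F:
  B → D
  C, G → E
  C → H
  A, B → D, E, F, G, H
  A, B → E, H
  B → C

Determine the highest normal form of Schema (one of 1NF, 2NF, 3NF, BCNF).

Candidate key: {A, B}. Prime attributes: {A, B}.
B → D: {B}⁺ = {B, C, D, H}, which is not all of the attributes, so the left side is not a superkey — BCNF is violated.
Because {D} is non-prime and the left side of B → D is not a superkey, the relation is not in 3NF.
{B} is a proper subset of the key {A, B}, and {B}⁺ contains the non-prime attributes {C, D, H} — a partial dependency, so 2NF is violated.

1NF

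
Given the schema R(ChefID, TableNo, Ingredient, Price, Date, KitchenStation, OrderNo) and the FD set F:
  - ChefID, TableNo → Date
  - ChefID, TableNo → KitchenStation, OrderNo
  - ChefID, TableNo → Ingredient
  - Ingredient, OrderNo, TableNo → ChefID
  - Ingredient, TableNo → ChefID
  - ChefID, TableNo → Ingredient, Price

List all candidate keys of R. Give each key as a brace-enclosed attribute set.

{ChefID, TableNo}, {Ingredient, TableNo}

No FD produces {TableNo}, so it must be in every candidate key.
{ChefID, TableNo} is a candidate key since {ChefID, TableNo}⁺ = {ChefID, Date, Ingredient, KitchenStation, OrderNo, Price, TableNo} covers every attribute.
{Ingredient, TableNo} is a candidate key since {Ingredient, TableNo}⁺ = {ChefID, Date, Ingredient, KitchenStation, OrderNo, Price, TableNo} covers every attribute.
Any other superkey properly contains one of these, so there are no further candidate keys.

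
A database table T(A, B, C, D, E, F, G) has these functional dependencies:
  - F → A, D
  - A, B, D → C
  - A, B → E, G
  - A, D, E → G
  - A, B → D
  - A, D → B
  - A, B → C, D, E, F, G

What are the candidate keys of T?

Closure of {F} is {A, B, C, D, E, F, G}, the whole schema; {F} is a candidate key.
Closure of {A, B} is {A, B, C, D, E, F, G}, the whole schema; {A, B} is a candidate key.
Closure of {A, D} is {A, B, C, D, E, F, G}, the whole schema; {A, D} is a candidate key.
These are minimal and exhaustive — every other superkey contains one of them.

{A, B}, {A, D}, {F}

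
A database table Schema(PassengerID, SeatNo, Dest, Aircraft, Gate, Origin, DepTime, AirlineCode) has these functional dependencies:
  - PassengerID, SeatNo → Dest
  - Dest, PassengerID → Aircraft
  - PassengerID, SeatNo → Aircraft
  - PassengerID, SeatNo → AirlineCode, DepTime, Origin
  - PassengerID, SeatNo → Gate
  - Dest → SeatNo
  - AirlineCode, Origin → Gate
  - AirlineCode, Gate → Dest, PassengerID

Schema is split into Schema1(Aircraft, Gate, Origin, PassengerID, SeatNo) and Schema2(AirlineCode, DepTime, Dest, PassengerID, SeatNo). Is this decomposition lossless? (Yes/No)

Yes

The shared attributes are {PassengerID, SeatNo} and {PassengerID, SeatNo}⁺ = {Aircraft, AirlineCode, DepTime, Dest, Gate, Origin, PassengerID, SeatNo}.
Schema1 is contained in that closure, so Schema1 ∩ Schema2 → Schema1 holds and the join is lossless.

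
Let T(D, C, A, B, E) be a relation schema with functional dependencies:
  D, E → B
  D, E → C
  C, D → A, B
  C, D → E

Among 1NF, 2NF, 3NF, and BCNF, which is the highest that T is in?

Candidate keys: {C, D}, {D, E}. Prime attributes: {C, D, E}.
Every FD has a superkey on the left, so the relation is in BCNF.

BCNF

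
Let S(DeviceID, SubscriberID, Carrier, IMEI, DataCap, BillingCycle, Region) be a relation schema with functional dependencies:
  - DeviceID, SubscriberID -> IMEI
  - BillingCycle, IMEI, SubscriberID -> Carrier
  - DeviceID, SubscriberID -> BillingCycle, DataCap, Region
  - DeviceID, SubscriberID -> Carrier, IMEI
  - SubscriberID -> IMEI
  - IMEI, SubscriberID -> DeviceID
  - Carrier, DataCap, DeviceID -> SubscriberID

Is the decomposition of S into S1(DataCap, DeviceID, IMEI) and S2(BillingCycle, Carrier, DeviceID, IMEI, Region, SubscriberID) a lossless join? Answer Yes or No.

The shared attributes are {DeviceID, IMEI} and {DeviceID, IMEI}⁺ = {DeviceID, IMEI}.
The closure covers neither S1 nor S2 entirely; the join is not lossless.

No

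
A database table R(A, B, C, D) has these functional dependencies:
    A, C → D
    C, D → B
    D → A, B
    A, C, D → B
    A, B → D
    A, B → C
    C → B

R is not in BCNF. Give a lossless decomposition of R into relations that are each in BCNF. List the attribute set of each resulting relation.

Candidate keys of the original relation: {A, B}, {A, C}, {D}.
Within {A, B, C, D}: {C}⁺ ∩ {A, B, C, D} = {B, C}, not the whole set, so C → B violates BCNF; decompose into {B, C} and {A, C, D}.
{B, C} has no BCNF violation.
{A, C, D} has no BCNF violation.

{A, C, D}; {B, C}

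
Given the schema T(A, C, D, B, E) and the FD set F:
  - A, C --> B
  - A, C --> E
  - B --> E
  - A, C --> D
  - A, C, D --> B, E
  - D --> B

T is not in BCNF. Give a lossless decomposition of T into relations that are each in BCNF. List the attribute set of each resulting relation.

{A, C, D}; {B, D}; {B, E}

Candidate key of the original relation: {A, C}.
{A, B, C, D, E}: {B} determines {B, E} here but is not a superkey — split on B --> E, giving {B, E} and {A, B, C, D}.
{B, E} has no BCNF violation.
{A, B, C, D}: {D} determines {B, D} here but is not a superkey — split on D --> B, giving {B, D} and {A, C, D}.
{B, D} has no BCNF violation.
{A, C, D} has no BCNF violation.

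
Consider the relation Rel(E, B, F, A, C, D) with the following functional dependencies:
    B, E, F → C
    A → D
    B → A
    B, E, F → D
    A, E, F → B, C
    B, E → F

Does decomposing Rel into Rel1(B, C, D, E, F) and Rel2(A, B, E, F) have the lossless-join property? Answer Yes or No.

Rel1 ∩ Rel2 = {B, E, F}; its closure under F is {A, B, C, D, E, F}.
This includes all of Rel1, so the common attributes are a superkey of Rel1 — the join is lossless.

Yes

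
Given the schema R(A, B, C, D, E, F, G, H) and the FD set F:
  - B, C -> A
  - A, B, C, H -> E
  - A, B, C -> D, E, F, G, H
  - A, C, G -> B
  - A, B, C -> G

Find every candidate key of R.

{A, C, G}, {B, C}

Attributes never on any right-hand side: {C} — every candidate key must contain it.
{B, C}⁺ = {A, B, C, D, E, F, G, H} — all of the relation — so {B, C} is a candidate key.
{A, C, G}⁺ = {A, B, C, D, E, F, G, H} — all of the relation — so {A, C, G} is a candidate key.
These are minimal and exhaustive — every other superkey contains one of them.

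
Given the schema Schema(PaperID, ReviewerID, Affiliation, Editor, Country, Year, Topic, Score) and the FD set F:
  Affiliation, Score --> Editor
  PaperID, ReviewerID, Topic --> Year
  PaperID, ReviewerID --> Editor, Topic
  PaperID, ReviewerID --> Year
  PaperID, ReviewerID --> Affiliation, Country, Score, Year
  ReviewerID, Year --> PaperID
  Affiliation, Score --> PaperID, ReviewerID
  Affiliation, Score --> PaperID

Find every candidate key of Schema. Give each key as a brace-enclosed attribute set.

Closure of {Affiliation, Score} is {Affiliation, Country, Editor, PaperID, ReviewerID, Score, Topic, Year}, the whole schema; {Affiliation, Score} is a candidate key.
Closure of {PaperID, ReviewerID} is {Affiliation, Country, Editor, PaperID, ReviewerID, Score, Topic, Year}, the whole schema; {PaperID, ReviewerID} is a candidate key.
Closure of {ReviewerID, Year} is {Affiliation, Country, Editor, PaperID, ReviewerID, Score, Topic, Year}, the whole schema; {ReviewerID, Year} is a candidate key.
Any other superkey properly contains one of these, so there are no further candidate keys.

{Affiliation, Score}, {PaperID, ReviewerID}, {ReviewerID, Year}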